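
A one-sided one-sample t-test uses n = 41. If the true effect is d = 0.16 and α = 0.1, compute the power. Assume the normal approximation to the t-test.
Power ≈ 0.40

Power calculation (one-sample t-test, normal approximation):
z_β = d · √n - z_α
z_β = 0.16 · √41 - 1.282
z_β = 0.16 · 6.403 - 1.282
z_β = -0.257

Power = Φ(z_β) = Φ(-0.257) ≈ 0.399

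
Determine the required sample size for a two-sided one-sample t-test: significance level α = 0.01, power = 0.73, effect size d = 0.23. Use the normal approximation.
n = 193

Sample size formula (one-sample t-test, normal approximation):
n = ((z_{α/2} + z_β) / d)²

z_{α/2} = 2.576 (for α = 0.01, two-sided)
z_β = 0.613 (for power = 0.73)
d = 0.23

n = ((2.576 + 0.613) / 0.23)²
n = (13.865)²
n ≈ 192.24
Round up to the next whole number: n = 193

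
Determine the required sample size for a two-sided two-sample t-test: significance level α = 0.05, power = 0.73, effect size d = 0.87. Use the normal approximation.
n = 18 per group

Sample size formula (two-sample t-test, normal approximation):
n = 2 · ((z_{α/2} + z_β) / d)²

z_{α/2} = 1.960 (for α = 0.05, two-sided)
z_β = 0.613 (for power = 0.73)
d = 0.87

n = 2 · ((1.960 + 0.613) / 0.87)²
n = 2 · (2.957)²
n ≈ 17.49
Round up to the next whole number: n = 18 per group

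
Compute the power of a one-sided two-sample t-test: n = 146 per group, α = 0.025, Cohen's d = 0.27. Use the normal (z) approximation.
Power ≈ 0.64

Power calculation (two-sample t-test, normal approximation):
z_β = d · √(n/2) - z_α
z_β = 0.27 · √(146/2) - 1.960
z_β = 0.27 · 8.544 - 1.960
z_β = 0.347

Power = Φ(z_β) = Φ(0.347) ≈ 0.636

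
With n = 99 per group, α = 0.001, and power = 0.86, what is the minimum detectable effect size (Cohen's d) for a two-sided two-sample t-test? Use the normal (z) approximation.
d ≈ 0.62

Minimum detectable effect (two-sample t-test, normal approximation):
d = (z_{α/2} + z_β) / √(n/2)
d = (3.291 + 1.080) / √(99/2)
d = 4.371 / 7.036
d ≈ 0.62

By Cohen's convention (0.2 small / 0.5 medium / 0.8 large): medium effect.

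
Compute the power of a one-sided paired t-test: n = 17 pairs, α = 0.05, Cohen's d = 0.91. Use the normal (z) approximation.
Power ≈ 0.98

Power calculation (paired t-test, normal approximation):
z_β = d · √n - z_α
z_β = 0.91 · √17 - 1.645
z_β = 0.91 · 4.123 - 1.645
z_β = 2.107

Power = Φ(z_β) = Φ(2.107) ≈ 0.982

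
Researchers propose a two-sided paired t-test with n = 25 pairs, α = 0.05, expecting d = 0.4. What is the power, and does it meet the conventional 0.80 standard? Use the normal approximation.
Power ≈ 0.52; the study is underpowered (power < 0.80)

Power calculation (paired t-test, normal approximation):
z_β = d · √n - z_{α/2}
z_β = 0.4 · √25 - 1.960
z_β = 0.4 · 5.000 - 1.960
z_β = 0.040

Power = Φ(z_β) = Φ(0.040) ≈ 0.516

Effect size d = 0.4 is small by Cohen's convention (0.2/0.5/0.8).

Threshold: power ≥ 0.80 is conventionally adequate.
Power ≈ 0.52 → the study is underpowered (power < 0.80).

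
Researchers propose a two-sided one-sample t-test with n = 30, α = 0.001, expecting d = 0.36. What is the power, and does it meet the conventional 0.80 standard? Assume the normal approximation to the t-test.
Power ≈ 0.09; the study is underpowered (power < 0.80)

Power calculation (one-sample t-test, normal approximation):
z_β = d · √n - z_{α/2}
z_β = 0.36 · √30 - 3.291
z_β = 0.36 · 5.477 - 3.291
z_β = -1.319

Power = Φ(z_β) = Φ(-1.319) ≈ 0.094

Effect size d = 0.36 is small by Cohen's convention (0.2/0.5/0.8).

Threshold: power ≥ 0.80 is conventionally adequate.
Power ≈ 0.09 → the study is underpowered (power < 0.80).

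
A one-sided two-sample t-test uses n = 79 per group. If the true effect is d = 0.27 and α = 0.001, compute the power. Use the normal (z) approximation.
Power ≈ 0.08

Power calculation (two-sample t-test, normal approximation):
z_β = d · √(n/2) - z_α
z_β = 0.27 · √(79/2) - 3.090
z_β = 0.27 · 6.285 - 3.090
z_β = -1.393

Power = Φ(z_β) = Φ(-1.393) ≈ 0.082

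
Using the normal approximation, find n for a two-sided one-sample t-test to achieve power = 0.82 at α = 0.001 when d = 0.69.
n = 38

Sample size formula (one-sample t-test, normal approximation):
n = ((z_{α/2} + z_β) / d)²

z_{α/2} = 3.291 (for α = 0.001, two-sided)
z_β = 0.915 (for power = 0.82)
d = 0.69

n = ((3.291 + 0.915) / 0.69)²
n = (6.096)²
n ≈ 37.16
Round up to the next whole number: n = 38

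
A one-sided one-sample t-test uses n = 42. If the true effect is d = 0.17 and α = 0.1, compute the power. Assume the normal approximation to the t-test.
Power ≈ 0.43

Power calculation (one-sample t-test, normal approximation):
z_β = d · √n - z_α
z_β = 0.17 · √42 - 1.282
z_β = 0.17 · 6.481 - 1.282
z_β = -0.180

Power = Φ(z_β) = Φ(-0.180) ≈ 0.429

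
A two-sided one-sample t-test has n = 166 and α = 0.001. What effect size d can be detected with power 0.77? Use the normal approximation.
d ≈ 0.31

Minimum detectable effect (one-sample t-test, normal approximation):
d = (z_{α/2} + z_β) / √n
d = (3.291 + 0.739) / √166
d = 4.029 / 12.884
d ≈ 0.31

By Cohen's convention (0.2 small / 0.5 medium / 0.8 large): small effect.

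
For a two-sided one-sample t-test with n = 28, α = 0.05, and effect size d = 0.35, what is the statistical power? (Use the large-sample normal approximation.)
Power ≈ 0.46

Power calculation (one-sample t-test, normal approximation):
z_β = d · √n - z_{α/2}
z_β = 0.35 · √28 - 1.960
z_β = 0.35 · 5.292 - 1.960
z_β = -0.108

Power = Φ(z_β) = Φ(-0.108) ≈ 0.457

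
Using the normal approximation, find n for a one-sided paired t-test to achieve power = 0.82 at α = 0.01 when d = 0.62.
n = 28 pairs

Sample size formula (paired t-test, normal approximation):
n = ((z_α + z_β) / d)²

z_α = 2.326 (for α = 0.01, one-sided)
z_β = 0.915 (for power = 0.82)
d = 0.62

n = ((2.326 + 0.915) / 0.62)²
n = (5.227)²
n ≈ 27.32
Round up to the next whole number: n = 28 pairs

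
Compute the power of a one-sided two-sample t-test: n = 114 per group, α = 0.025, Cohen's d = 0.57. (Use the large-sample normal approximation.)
Power ≈ 0.99

Power calculation (two-sample t-test, normal approximation):
z_β = d · √(n/2) - z_α
z_β = 0.57 · √(114/2) - 1.960
z_β = 0.57 · 7.550 - 1.960
z_β = 2.343

Power = Φ(z_β) = Φ(2.343) ≈ 0.990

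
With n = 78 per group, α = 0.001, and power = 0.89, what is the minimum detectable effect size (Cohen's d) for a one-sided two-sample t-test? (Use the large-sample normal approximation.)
d ≈ 0.69

Minimum detectable effect (two-sample t-test, normal approximation):
d = (z_α + z_β) / √(n/2)
d = (3.090 + 1.227) / √(78/2)
d = 4.317 / 6.245
d ≈ 0.69

By Cohen's convention (0.2 small / 0.5 medium / 0.8 large): medium effect.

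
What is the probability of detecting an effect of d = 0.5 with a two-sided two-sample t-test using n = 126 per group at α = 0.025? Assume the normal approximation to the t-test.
Power ≈ 0.96

Power calculation (two-sample t-test, normal approximation):
z_β = d · √(n/2) - z_{α/2}
z_β = 0.5 · √(126/2) - 2.241
z_β = 0.5 · 7.937 - 2.241
z_β = 1.727

Power = Φ(z_β) = Φ(1.727) ≈ 0.958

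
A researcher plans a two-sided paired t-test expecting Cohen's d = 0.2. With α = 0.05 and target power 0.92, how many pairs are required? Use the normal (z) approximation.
n = 284 pairs

Sample size formula (paired t-test, normal approximation):
n = ((z_{α/2} + z_β) / d)²

z_{α/2} = 1.960 (for α = 0.05, two-sided)
z_β = 1.405 (for power = 0.92)
d = 0.2

n = ((1.960 + 1.405) / 0.2)²
n = (16.825)²
n ≈ 283.08
Round up to the next whole number: n = 284 pairs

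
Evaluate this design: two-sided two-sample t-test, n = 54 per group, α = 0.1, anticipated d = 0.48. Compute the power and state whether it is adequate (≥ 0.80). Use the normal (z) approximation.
Power ≈ 0.80; the study is adequately powered (power ≥ 0.80)

Power calculation (two-sample t-test, normal approximation):
z_β = d · √(n/2) - z_{α/2}
z_β = 0.48 · √(54/2) - 1.645
z_β = 0.48 · 5.196 - 1.645
z_β = 0.849

Power = Φ(z_β) = Φ(0.849) ≈ 0.802

Effect size d = 0.48 is small by Cohen's convention (0.2/0.5/0.8).

Threshold: power ≥ 0.80 is conventionally adequate.
Power ≈ 0.80 → the study is adequately powered (power ≥ 0.80).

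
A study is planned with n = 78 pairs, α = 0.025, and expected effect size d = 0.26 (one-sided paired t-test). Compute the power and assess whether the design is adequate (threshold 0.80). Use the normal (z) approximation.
Power ≈ 0.63; the study is underpowered (power < 0.80)

Power calculation (paired t-test, normal approximation):
z_β = d · √n - z_α
z_β = 0.26 · √78 - 1.960
z_β = 0.26 · 8.832 - 1.960
z_β = 0.336

Power = Φ(z_β) = Φ(0.336) ≈ 0.632

Effect size d = 0.26 is small by Cohen's convention (0.2/0.5/0.8).

Threshold: power ≥ 0.80 is conventionally adequate.
Power ≈ 0.63 → the study is underpowered (power < 0.80).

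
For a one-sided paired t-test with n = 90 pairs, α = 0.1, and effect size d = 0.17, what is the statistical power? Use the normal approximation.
Power ≈ 0.63

Power calculation (paired t-test, normal approximation):
z_β = d · √n - z_α
z_β = 0.17 · √90 - 1.282
z_β = 0.17 · 9.487 - 1.282
z_β = 0.331

Power = Φ(z_β) = Φ(0.331) ≈ 0.630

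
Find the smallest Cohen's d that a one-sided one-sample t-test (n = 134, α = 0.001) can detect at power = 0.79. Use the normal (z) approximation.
d ≈ 0.34

Minimum detectable effect (one-sample t-test, normal approximation):
d = (z_α + z_β) / √n
d = (3.090 + 0.806) / √134
d = 3.897 / 11.576
d ≈ 0.34

By Cohen's convention (0.2 small / 0.5 medium / 0.8 large): small effect.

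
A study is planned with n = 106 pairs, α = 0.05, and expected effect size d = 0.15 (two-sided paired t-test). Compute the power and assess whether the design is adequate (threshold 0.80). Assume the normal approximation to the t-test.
Power ≈ 0.34; the study is underpowered (power < 0.80)

Power calculation (paired t-test, normal approximation):
z_β = d · √n - z_{α/2}
z_β = 0.15 · √106 - 1.960
z_β = 0.15 · 10.296 - 1.960
z_β = -0.416

Power = Φ(z_β) = Φ(-0.416) ≈ 0.339

Effect size d = 0.15 is very small by Cohen's convention (0.2/0.5/0.8).

Threshold: power ≥ 0.80 is conventionally adequate.
Power ≈ 0.34 → the study is underpowered (power < 0.80).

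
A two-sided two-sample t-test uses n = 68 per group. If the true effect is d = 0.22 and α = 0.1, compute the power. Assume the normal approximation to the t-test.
Power ≈ 0.36

Power calculation (two-sample t-test, normal approximation):
z_β = d · √(n/2) - z_{α/2}
z_β = 0.22 · √(68/2) - 1.645
z_β = 0.22 · 5.831 - 1.645
z_β = -0.362

Power = Φ(z_β) = Φ(-0.362) ≈ 0.359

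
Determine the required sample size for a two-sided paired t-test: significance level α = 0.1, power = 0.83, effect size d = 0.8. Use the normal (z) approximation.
n = 11 pairs

Sample size formula (paired t-test, normal approximation):
n = ((z_{α/2} + z_β) / d)²

z_{α/2} = 1.645 (for α = 0.1, two-sided)
z_β = 0.954 (for power = 0.83)
d = 0.8

n = ((1.645 + 0.954) / 0.8)²
n = (3.249)²
n ≈ 10.56
Round up to the next whole number: n = 11 pairs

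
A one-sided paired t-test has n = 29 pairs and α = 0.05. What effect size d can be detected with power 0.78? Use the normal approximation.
d ≈ 0.45

Minimum detectable effect (paired t-test, normal approximation):
d = (z_α + z_β) / √n
d = (1.645 + 0.772) / √29
d = 2.417 / 5.385
d ≈ 0.45

By Cohen's convention (0.2 small / 0.5 medium / 0.8 large): small effect.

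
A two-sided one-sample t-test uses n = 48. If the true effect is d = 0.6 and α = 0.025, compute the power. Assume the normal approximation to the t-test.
Power ≈ 0.97

Power calculation (one-sample t-test, normal approximation):
z_β = d · √n - z_{α/2}
z_β = 0.6 · √48 - 2.241
z_β = 0.6 · 6.928 - 2.241
z_β = 1.916

Power = Φ(z_β) = Φ(1.916) ≈ 0.972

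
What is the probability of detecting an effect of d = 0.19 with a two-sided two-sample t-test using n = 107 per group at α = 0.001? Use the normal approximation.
Power ≈ 0.03

Power calculation (two-sample t-test, normal approximation):
z_β = d · √(n/2) - z_{α/2}
z_β = 0.19 · √(107/2) - 3.291
z_β = 0.19 · 7.314 - 3.291
z_β = -1.901

Power = Φ(z_β) = Φ(-1.901) ≈ 0.029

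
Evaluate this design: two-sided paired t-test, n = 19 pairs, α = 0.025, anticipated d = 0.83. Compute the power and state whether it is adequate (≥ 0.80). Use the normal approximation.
Power ≈ 0.92; the study is adequately powered (power ≥ 0.80)

Power calculation (paired t-test, normal approximation):
z_β = d · √n - z_{α/2}
z_β = 0.83 · √19 - 2.241
z_β = 0.83 · 4.359 - 2.241
z_β = 1.376

Power = Φ(z_β) = Φ(1.376) ≈ 0.916

Effect size d = 0.83 is large by Cohen's convention (0.2/0.5/0.8).

Threshold: power ≥ 0.80 is conventionally adequate.
Power ≈ 0.92 → the study is adequately powered (power ≥ 0.80).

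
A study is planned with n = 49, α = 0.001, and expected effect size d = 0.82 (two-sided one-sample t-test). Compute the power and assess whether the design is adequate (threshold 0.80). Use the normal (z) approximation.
Power ≈ 0.99; the study is adequately powered (power ≥ 0.80)

Power calculation (one-sample t-test, normal approximation):
z_β = d · √n - z_{α/2}
z_β = 0.82 · √49 - 3.291
z_β = 0.82 · 7.000 - 3.291
z_β = 2.449

Power = Φ(z_β) = Φ(2.449) ≈ 0.993

Effect size d = 0.82 is large by Cohen's convention (0.2/0.5/0.8).

Threshold: power ≥ 0.80 is conventionally adequate.
Power ≈ 0.99 → the study is adequately powered (power ≥ 0.80).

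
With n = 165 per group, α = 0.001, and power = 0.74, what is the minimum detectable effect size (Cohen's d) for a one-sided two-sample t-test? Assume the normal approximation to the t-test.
d ≈ 0.41

Minimum detectable effect (two-sample t-test, normal approximation):
d = (z_α + z_β) / √(n/2)
d = (3.090 + 0.643) / √(165/2)
d = 3.734 / 9.083
d ≈ 0.41

By Cohen's convention (0.2 small / 0.5 medium / 0.8 large): small effect.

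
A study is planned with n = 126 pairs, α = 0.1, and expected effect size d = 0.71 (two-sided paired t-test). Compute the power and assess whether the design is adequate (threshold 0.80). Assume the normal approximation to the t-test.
Power ≈ 1.00; the study is adequately powered (power ≥ 0.80)

Power calculation (paired t-test, normal approximation):
z_β = d · √n - z_{α/2}
z_β = 0.71 · √126 - 1.645
z_β = 0.71 · 11.225 - 1.645
z_β = 6.325

Power = Φ(z_β) = Φ(6.325) ≈ 1.000

Effect size d = 0.71 is medium by Cohen's convention (0.2/0.5/0.8).

Threshold: power ≥ 0.80 is conventionally adequate.
Power ≈ 1.00 → the study is adequately powered (power ≥ 0.80).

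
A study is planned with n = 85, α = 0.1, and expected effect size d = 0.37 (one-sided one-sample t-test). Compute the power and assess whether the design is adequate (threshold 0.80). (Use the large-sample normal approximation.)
Power ≈ 0.98; the study is adequately powered (power ≥ 0.80)

Power calculation (one-sample t-test, normal approximation):
z_β = d · √n - z_α
z_β = 0.37 · √85 - 1.282
z_β = 0.37 · 9.220 - 1.282
z_β = 2.130

Power = Φ(z_β) = Φ(2.130) ≈ 0.983

Effect size d = 0.37 is small by Cohen's convention (0.2/0.5/0.8).

Threshold: power ≥ 0.80 is conventionally adequate.
Power ≈ 0.98 → the study is adequately powered (power ≥ 0.80).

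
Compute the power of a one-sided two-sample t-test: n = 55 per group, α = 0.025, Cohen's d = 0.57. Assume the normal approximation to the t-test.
Power ≈ 0.85

Power calculation (two-sample t-test, normal approximation):
z_β = d · √(n/2) - z_α
z_β = 0.57 · √(55/2) - 1.960
z_β = 0.57 · 5.244 - 1.960
z_β = 1.029

Power = Φ(z_β) = Φ(1.029) ≈ 0.848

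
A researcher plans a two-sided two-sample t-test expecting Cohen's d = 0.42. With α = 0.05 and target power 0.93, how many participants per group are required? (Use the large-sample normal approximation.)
n = 134 per group

Sample size formula (two-sample t-test, normal approximation):
n = 2 · ((z_{α/2} + z_β) / d)²

z_{α/2} = 1.960 (for α = 0.05, two-sided)
z_β = 1.476 (for power = 0.93)
d = 0.42

n = 2 · ((1.960 + 1.476) / 0.42)²
n = 2 · (8.181)²
n ≈ 133.86
Round up to the next whole number: n = 134 per group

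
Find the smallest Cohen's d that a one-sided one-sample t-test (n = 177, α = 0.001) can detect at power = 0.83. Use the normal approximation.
d ≈ 0.30

Minimum detectable effect (one-sample t-test, normal approximation):
d = (z_α + z_β) / √n
d = (3.090 + 0.954) / √177
d = 4.044 / 13.304
d ≈ 0.30

By Cohen's convention (0.2 small / 0.5 medium / 0.8 large): small effect.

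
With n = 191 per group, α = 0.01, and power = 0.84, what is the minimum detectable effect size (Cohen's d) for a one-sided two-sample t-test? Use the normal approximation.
d ≈ 0.34

Minimum detectable effect (two-sample t-test, normal approximation):
d = (z_α + z_β) / √(n/2)
d = (2.326 + 0.994) / √(191/2)
d = 3.321 / 9.772
d ≈ 0.34

By Cohen's convention (0.2 small / 0.5 medium / 0.8 large): small effect.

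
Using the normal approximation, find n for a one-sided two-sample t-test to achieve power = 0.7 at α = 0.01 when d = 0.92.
n = 20 per group

Sample size formula (two-sample t-test, normal approximation):
n = 2 · ((z_α + z_β) / d)²

z_α = 2.326 (for α = 0.01, one-sided)
z_β = 0.524 (for power = 0.7)
d = 0.92

n = 2 · ((2.326 + 0.524) / 0.92)²
n = 2 · (3.098)²
n ≈ 19.20
Round up to the next whole number: n = 20 per group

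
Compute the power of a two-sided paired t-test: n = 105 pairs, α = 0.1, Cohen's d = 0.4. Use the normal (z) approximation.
Power ≈ 0.99

Power calculation (paired t-test, normal approximation):
z_β = d · √n - z_{α/2}
z_β = 0.4 · √105 - 1.645
z_β = 0.4 · 10.247 - 1.645
z_β = 2.454

Power = Φ(z_β) = Φ(2.454) ≈ 0.993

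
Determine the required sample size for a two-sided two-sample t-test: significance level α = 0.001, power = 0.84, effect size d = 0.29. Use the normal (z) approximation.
n = 437 per group

Sample size formula (two-sample t-test, normal approximation):
n = 2 · ((z_{α/2} + z_β) / d)²

z_{α/2} = 3.291 (for α = 0.001, two-sided)
z_β = 0.994 (for power = 0.84)
d = 0.29

n = 2 · ((3.291 + 0.994) / 0.29)²
n = 2 · (14.776)²
n ≈ 436.66
Round up to the next whole number: n = 437 per group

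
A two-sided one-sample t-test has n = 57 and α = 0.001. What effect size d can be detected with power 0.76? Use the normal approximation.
d ≈ 0.53

Minimum detectable effect (one-sample t-test, normal approximation):
d = (z_{α/2} + z_β) / √n
d = (3.291 + 0.706) / √57
d = 3.997 / 7.550
d ≈ 0.53

By Cohen's convention (0.2 small / 0.5 medium / 0.8 large): medium effect.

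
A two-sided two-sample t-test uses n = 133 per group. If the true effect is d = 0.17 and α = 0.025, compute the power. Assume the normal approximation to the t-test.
Power ≈ 0.20

Power calculation (two-sample t-test, normal approximation):
z_β = d · √(n/2) - z_{α/2}
z_β = 0.17 · √(133/2) - 2.241
z_β = 0.17 · 8.155 - 2.241
z_β = -0.855

Power = Φ(z_β) = Φ(-0.855) ≈ 0.196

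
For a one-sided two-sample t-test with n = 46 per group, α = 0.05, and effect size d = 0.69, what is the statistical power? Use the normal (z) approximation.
Power ≈ 0.95

Power calculation (two-sample t-test, normal approximation):
z_β = d · √(n/2) - z_α
z_β = 0.69 · √(46/2) - 1.645
z_β = 0.69 · 4.796 - 1.645
z_β = 1.664

Power = Φ(z_β) = Φ(1.664) ≈ 0.952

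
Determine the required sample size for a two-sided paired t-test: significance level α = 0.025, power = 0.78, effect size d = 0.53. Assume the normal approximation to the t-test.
n = 33 pairs

Sample size formula (paired t-test, normal approximation):
n = ((z_{α/2} + z_β) / d)²

z_{α/2} = 2.241 (for α = 0.025, two-sided)
z_β = 0.772 (for power = 0.78)
d = 0.53

n = ((2.241 + 0.772) / 0.53)²
n = (5.685)²
n ≈ 32.32
Round up to the next whole number: n = 33 pairs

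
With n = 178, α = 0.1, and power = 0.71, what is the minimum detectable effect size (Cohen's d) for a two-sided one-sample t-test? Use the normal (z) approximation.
d ≈ 0.16

Minimum detectable effect (one-sample t-test, normal approximation):
d = (z_{α/2} + z_β) / √n
d = (1.645 + 0.553) / √178
d = 2.198 / 13.342
d ≈ 0.16

By Cohen's convention (0.2 small / 0.5 medium / 0.8 large): very small effect.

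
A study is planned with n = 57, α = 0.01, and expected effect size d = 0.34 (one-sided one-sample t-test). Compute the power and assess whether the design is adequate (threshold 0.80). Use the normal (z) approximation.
Power ≈ 0.60; the study is underpowered (power < 0.80)

Power calculation (one-sample t-test, normal approximation):
z_β = d · √n - z_α
z_β = 0.34 · √57 - 2.326
z_β = 0.34 · 7.550 - 2.326
z_β = 0.241

Power = Φ(z_β) = Φ(0.241) ≈ 0.595

Effect size d = 0.34 is small by Cohen's convention (0.2/0.5/0.8).

Threshold: power ≥ 0.80 is conventionally adequate.
Power ≈ 0.60 → the study is underpowered (power < 0.80).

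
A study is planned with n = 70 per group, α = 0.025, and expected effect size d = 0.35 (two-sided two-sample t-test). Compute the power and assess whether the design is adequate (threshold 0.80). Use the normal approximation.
Power ≈ 0.43; the study is underpowered (power < 0.80)

Power calculation (two-sample t-test, normal approximation):
z_β = d · √(n/2) - z_{α/2}
z_β = 0.35 · √(70/2) - 2.241
z_β = 0.35 · 5.916 - 2.241
z_β = -0.171

Power = Φ(z_β) = Φ(-0.171) ≈ 0.432

Effect size d = 0.35 is small by Cohen's convention (0.2/0.5/0.8).

Threshold: power ≥ 0.80 is conventionally adequate.
Power ≈ 0.43 → the study is underpowered (power < 0.80).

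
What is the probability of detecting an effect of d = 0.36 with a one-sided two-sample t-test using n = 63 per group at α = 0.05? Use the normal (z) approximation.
Power ≈ 0.65

Power calculation (two-sample t-test, normal approximation):
z_β = d · √(n/2) - z_α
z_β = 0.36 · √(63/2) - 1.645
z_β = 0.36 · 5.612 - 1.645
z_β = 0.376

Power = Φ(z_β) = Φ(0.376) ≈ 0.646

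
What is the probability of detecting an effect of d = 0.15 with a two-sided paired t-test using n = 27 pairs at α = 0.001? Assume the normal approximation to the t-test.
Power ≈ 0.01

Power calculation (paired t-test, normal approximation):
z_β = d · √n - z_{α/2}
z_β = 0.15 · √27 - 3.291
z_β = 0.15 · 5.196 - 3.291
z_β = -2.511

Power = Φ(z_β) = Φ(-2.511) ≈ 0.006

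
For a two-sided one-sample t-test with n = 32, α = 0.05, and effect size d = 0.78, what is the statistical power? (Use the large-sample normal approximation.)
Power ≈ 0.99

Power calculation (one-sample t-test, normal approximation):
z_β = d · √n - z_{α/2}
z_β = 0.78 · √32 - 1.960
z_β = 0.78 · 5.657 - 1.960
z_β = 2.452

Power = Φ(z_β) = Φ(2.452) ≈ 0.993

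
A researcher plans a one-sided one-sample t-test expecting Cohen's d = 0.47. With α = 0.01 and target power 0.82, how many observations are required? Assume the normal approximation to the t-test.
n = 48

Sample size formula (one-sample t-test, normal approximation):
n = ((z_α + z_β) / d)²

z_α = 2.326 (for α = 0.01, one-sided)
z_β = 0.915 (for power = 0.82)
d = 0.47

n = ((2.326 + 0.915) / 0.47)²
n = (6.896)²
n ≈ 47.55
Round up to the next whole number: n = 48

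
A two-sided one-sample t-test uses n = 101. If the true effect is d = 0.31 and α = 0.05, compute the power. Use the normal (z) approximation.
Power ≈ 0.88

Power calculation (one-sample t-test, normal approximation):
z_β = d · √n - z_{α/2}
z_β = 0.31 · √101 - 1.960
z_β = 0.31 · 10.050 - 1.960
z_β = 1.155

Power = Φ(z_β) = Φ(1.155) ≈ 0.876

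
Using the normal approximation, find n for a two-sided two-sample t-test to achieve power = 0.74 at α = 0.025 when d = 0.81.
n = 26 per group

Sample size formula (two-sample t-test, normal approximation):
n = 2 · ((z_{α/2} + z_β) / d)²

z_{α/2} = 2.241 (for α = 0.025, two-sided)
z_β = 0.643 (for power = 0.74)
d = 0.81

n = 2 · ((2.241 + 0.643) / 0.81)²
n = 2 · (3.560)²
n ≈ 25.35
Round up to the next whole number: n = 26 per group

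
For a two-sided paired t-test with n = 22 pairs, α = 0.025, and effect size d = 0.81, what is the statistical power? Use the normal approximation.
Power ≈ 0.94

Power calculation (paired t-test, normal approximation):
z_β = d · √n - z_{α/2}
z_β = 0.81 · √22 - 2.241
z_β = 0.81 · 4.690 - 2.241
z_β = 1.558

Power = Φ(z_β) = Φ(1.558) ≈ 0.940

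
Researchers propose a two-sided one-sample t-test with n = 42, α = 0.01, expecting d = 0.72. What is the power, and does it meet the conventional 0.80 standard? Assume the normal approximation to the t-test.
Power ≈ 0.98; the study is adequately powered (power ≥ 0.80)

Power calculation (one-sample t-test, normal approximation):
z_β = d · √n - z_{α/2}
z_β = 0.72 · √42 - 2.576
z_β = 0.72 · 6.481 - 2.576
z_β = 2.090

Power = Φ(z_β) = Φ(2.090) ≈ 0.982

Effect size d = 0.72 is medium by Cohen's convention (0.2/0.5/0.8).

Threshold: power ≥ 0.80 is conventionally adequate.
Power ≈ 0.98 → the study is adequately powered (power ≥ 0.80).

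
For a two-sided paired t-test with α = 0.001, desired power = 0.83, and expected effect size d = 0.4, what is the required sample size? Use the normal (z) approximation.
n = 113 pairs

Sample size formula (paired t-test, normal approximation):
n = ((z_{α/2} + z_β) / d)²

z_{α/2} = 3.291 (for α = 0.001, two-sided)
z_β = 0.954 (for power = 0.83)
d = 0.4

n = ((3.291 + 0.954) / 0.4)²
n = (10.613)²
n ≈ 112.64
Round up to the next whole number: n = 113 pairs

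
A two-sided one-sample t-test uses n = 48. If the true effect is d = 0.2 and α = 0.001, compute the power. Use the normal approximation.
Power ≈ 0.03

Power calculation (one-sample t-test, normal approximation):
z_β = d · √n - z_{α/2}
z_β = 0.2 · √48 - 3.291
z_β = 0.2 · 6.928 - 3.291
z_β = -1.905

Power = Φ(z_β) = Φ(-1.905) ≈ 0.028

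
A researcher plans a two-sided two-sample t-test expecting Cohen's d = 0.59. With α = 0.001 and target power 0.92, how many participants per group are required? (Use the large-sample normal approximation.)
n = 127 per group

Sample size formula (two-sample t-test, normal approximation):
n = 2 · ((z_{α/2} + z_β) / d)²

z_{α/2} = 3.291 (for α = 0.001, two-sided)
z_β = 1.405 (for power = 0.92)
d = 0.59

n = 2 · ((3.291 + 1.405) / 0.59)²
n = 2 · (7.959)²
n ≈ 126.69
Round up to the next whole number: n = 127 per group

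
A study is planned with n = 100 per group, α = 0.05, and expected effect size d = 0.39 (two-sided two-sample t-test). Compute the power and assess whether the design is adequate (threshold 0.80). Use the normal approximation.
Power ≈ 0.79; the study is underpowered (power < 0.80)

Power calculation (two-sample t-test, normal approximation):
z_β = d · √(n/2) - z_{α/2}
z_β = 0.39 · √(100/2) - 1.960
z_β = 0.39 · 7.071 - 1.960
z_β = 0.798

Power = Φ(z_β) = Φ(0.798) ≈ 0.787

Effect size d = 0.39 is small by Cohen's convention (0.2/0.5/0.8).

Threshold: power ≥ 0.80 is conventionally adequate.
Power ≈ 0.79 → the study is underpowered (power < 0.80).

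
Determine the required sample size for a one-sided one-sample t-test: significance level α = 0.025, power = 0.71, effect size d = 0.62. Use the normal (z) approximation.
n = 17

Sample size formula (one-sample t-test, normal approximation):
n = ((z_α + z_β) / d)²

z_α = 1.960 (for α = 0.025, one-sided)
z_β = 0.553 (for power = 0.71)
d = 0.62

n = ((1.960 + 0.553) / 0.62)²
n = (4.053)²
n ≈ 16.43
Round up to the next whole number: n = 17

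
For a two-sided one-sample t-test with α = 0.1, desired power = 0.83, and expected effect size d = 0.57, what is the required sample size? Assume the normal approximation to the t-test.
n = 21

Sample size formula (one-sample t-test, normal approximation):
n = ((z_{α/2} + z_β) / d)²

z_{α/2} = 1.645 (for α = 0.1, two-sided)
z_β = 0.954 (for power = 0.83)
d = 0.57

n = ((1.645 + 0.954) / 0.57)²
n = (4.560)²
n ≈ 20.79
Round up to the next whole number: n = 21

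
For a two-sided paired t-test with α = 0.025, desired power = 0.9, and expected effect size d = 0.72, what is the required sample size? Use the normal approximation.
n = 24 pairs

Sample size formula (paired t-test, normal approximation):
n = ((z_{α/2} + z_β) / d)²

z_{α/2} = 2.241 (for α = 0.025, two-sided)
z_β = 1.282 (for power = 0.9)
d = 0.72

n = ((2.241 + 1.282) / 0.72)²
n = (4.893)²
n ≈ 23.94
Round up to the next whole number: n = 24 pairs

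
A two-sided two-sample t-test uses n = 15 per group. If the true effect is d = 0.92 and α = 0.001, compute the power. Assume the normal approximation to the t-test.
Power ≈ 0.22

Power calculation (two-sample t-test, normal approximation):
z_β = d · √(n/2) - z_{α/2}
z_β = 0.92 · √(15/2) - 3.291
z_β = 0.92 · 2.739 - 3.291
z_β = -0.771

Power = Φ(z_β) = Φ(-0.771) ≈ 0.220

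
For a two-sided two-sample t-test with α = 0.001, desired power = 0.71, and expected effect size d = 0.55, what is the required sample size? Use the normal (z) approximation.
n = 98 per group

Sample size formula (two-sample t-test, normal approximation):
n = 2 · ((z_{α/2} + z_β) / d)²

z_{α/2} = 3.291 (for α = 0.001, two-sided)
z_β = 0.553 (for power = 0.71)
d = 0.55

n = 2 · ((3.291 + 0.553) / 0.55)²
n = 2 · (6.989)²
n ≈ 97.69
Round up to the next whole number: n = 98 per group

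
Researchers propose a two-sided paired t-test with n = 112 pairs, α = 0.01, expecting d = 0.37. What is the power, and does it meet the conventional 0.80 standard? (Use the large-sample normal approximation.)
Power ≈ 0.91; the study is adequately powered (power ≥ 0.80)

Power calculation (paired t-test, normal approximation):
z_β = d · √n - z_{α/2}
z_β = 0.37 · √112 - 2.576
z_β = 0.37 · 10.583 - 2.576
z_β = 1.340

Power = Φ(z_β) = Φ(1.340) ≈ 0.910

Effect size d = 0.37 is small by Cohen's convention (0.2/0.5/0.8).

Threshold: power ≥ 0.80 is conventionally adequate.
Power ≈ 0.91 → the study is adequately powered (power ≥ 0.80).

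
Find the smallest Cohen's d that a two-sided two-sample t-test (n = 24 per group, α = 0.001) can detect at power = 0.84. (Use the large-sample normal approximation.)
d ≈ 1.24

Minimum detectable effect (two-sample t-test, normal approximation):
d = (z_{α/2} + z_β) / √(n/2)
d = (3.291 + 0.994) / √(24/2)
d = 4.285 / 3.464
d ≈ 1.24

By Cohen's convention (0.2 small / 0.5 medium / 0.8 large): large effect.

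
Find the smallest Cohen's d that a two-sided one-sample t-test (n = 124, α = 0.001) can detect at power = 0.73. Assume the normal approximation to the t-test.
d ≈ 0.35

Minimum detectable effect (one-sample t-test, normal approximation):
d = (z_{α/2} + z_β) / √n
d = (3.291 + 0.613) / √124
d = 3.903 / 11.136
d ≈ 0.35

By Cohen's convention (0.2 small / 0.5 medium / 0.8 large): small effect.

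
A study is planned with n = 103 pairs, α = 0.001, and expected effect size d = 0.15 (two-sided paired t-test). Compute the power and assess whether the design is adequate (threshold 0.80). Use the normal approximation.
Power ≈ 0.04; the study is underpowered (power < 0.80)

Power calculation (paired t-test, normal approximation):
z_β = d · √n - z_{α/2}
z_β = 0.15 · √103 - 3.291
z_β = 0.15 · 10.149 - 3.291
z_β = -1.768

Power = Φ(z_β) = Φ(-1.768) ≈ 0.039

Effect size d = 0.15 is very small by Cohen's convention (0.2/0.5/0.8).

Threshold: power ≥ 0.80 is conventionally adequate.
Power ≈ 0.04 → the study is underpowered (power < 0.80).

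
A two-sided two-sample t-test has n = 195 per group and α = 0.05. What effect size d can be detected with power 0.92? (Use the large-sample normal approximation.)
d ≈ 0.34

Minimum detectable effect (two-sample t-test, normal approximation):
d = (z_{α/2} + z_β) / √(n/2)
d = (1.960 + 1.405) / √(195/2)
d = 3.365 / 9.874
d ≈ 0.34

By Cohen's convention (0.2 small / 0.5 medium / 0.8 large): small effect.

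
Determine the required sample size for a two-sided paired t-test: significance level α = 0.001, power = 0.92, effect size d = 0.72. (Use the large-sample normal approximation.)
n = 43 pairs

Sample size formula (paired t-test, normal approximation):
n = ((z_{α/2} + z_β) / d)²

z_{α/2} = 3.291 (for α = 0.001, two-sided)
z_β = 1.405 (for power = 0.92)
d = 0.72

n = ((3.291 + 1.405) / 0.72)²
n = (6.522)²
n ≈ 42.54
Round up to the next whole number: n = 43 pairs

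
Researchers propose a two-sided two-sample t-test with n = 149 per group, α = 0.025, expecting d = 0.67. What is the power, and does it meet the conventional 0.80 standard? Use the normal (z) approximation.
Power ≈ 1.00; the study is adequately powered (power ≥ 0.80)

Power calculation (two-sample t-test, normal approximation):
z_β = d · √(n/2) - z_{α/2}
z_β = 0.67 · √(149/2) - 2.241
z_β = 0.67 · 8.631 - 2.241
z_β = 3.542

Power = Φ(z_β) = Φ(3.542) ≈ 1.000

Effect size d = 0.67 is medium by Cohen's convention (0.2/0.5/0.8).

Threshold: power ≥ 0.80 is conventionally adequate.
Power ≈ 1.00 → the study is adequately powered (power ≥ 0.80).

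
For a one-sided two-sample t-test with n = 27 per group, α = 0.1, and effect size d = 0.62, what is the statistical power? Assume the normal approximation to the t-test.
Power ≈ 0.84

Power calculation (two-sample t-test, normal approximation):
z_β = d · √(n/2) - z_α
z_β = 0.62 · √(27/2) - 1.282
z_β = 0.62 · 3.674 - 1.282
z_β = 0.996

Power = Φ(z_β) = Φ(0.996) ≈ 0.840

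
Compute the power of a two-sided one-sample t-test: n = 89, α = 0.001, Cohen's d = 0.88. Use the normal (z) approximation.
Power ≈ 1.00

Power calculation (one-sample t-test, normal approximation):
z_β = d · √n - z_{α/2}
z_β = 0.88 · √89 - 3.291
z_β = 0.88 · 9.434 - 3.291
z_β = 5.011

Power = Φ(z_β) = Φ(5.011) ≈ 1.000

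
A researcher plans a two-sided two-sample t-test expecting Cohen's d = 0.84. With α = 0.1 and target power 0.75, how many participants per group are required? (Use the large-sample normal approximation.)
n = 16 per group

Sample size formula (two-sample t-test, normal approximation):
n = 2 · ((z_{α/2} + z_β) / d)²

z_{α/2} = 1.645 (for α = 0.1, two-sided)
z_β = 0.674 (for power = 0.75)
d = 0.84

n = 2 · ((1.645 + 0.674) / 0.84)²
n = 2 · (2.761)²
n ≈ 15.25
Round up to the next whole number: n = 16 per group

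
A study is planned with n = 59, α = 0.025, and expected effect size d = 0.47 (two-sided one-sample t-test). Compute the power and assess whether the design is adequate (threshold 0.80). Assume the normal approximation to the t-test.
Power ≈ 0.91; the study is adequately powered (power ≥ 0.80)

Power calculation (one-sample t-test, normal approximation):
z_β = d · √n - z_{α/2}
z_β = 0.47 · √59 - 2.241
z_β = 0.47 · 7.681 - 2.241
z_β = 1.369

Power = Φ(z_β) = Φ(1.369) ≈ 0.914

Effect size d = 0.47 is small by Cohen's convention (0.2/0.5/0.8).

Threshold: power ≥ 0.80 is conventionally adequate.
Power ≈ 0.91 → the study is adequately powered (power ≥ 0.80).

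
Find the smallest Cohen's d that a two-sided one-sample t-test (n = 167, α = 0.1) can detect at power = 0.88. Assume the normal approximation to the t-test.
d ≈ 0.22

Minimum detectable effect (one-sample t-test, normal approximation):
d = (z_{α/2} + z_β) / √n
d = (1.645 + 1.175) / √167
d = 2.820 / 12.923
d ≈ 0.22

By Cohen's convention (0.2 small / 0.5 medium / 0.8 large): small effect.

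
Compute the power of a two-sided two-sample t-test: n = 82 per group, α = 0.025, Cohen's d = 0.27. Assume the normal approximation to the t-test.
Power ≈ 0.30

Power calculation (two-sample t-test, normal approximation):
z_β = d · √(n/2) - z_{α/2}
z_β = 0.27 · √(82/2) - 2.241
z_β = 0.27 · 6.403 - 2.241
z_β = -0.513

Power = Φ(z_β) = Φ(-0.513) ≈ 0.304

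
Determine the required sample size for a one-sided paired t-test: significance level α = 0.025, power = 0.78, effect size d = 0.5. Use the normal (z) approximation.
n = 30 pairs

Sample size formula (paired t-test, normal approximation):
n = ((z_α + z_β) / d)²

z_α = 1.960 (for α = 0.025, one-sided)
z_β = 0.772 (for power = 0.78)
d = 0.5

n = ((1.960 + 0.772) / 0.5)²
n = (5.464)²
n ≈ 29.86
Round up to the next whole number: n = 30 pairs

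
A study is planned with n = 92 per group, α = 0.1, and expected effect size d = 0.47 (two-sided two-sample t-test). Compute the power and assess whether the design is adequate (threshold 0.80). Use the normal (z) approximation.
Power ≈ 0.94; the study is adequately powered (power ≥ 0.80)

Power calculation (two-sample t-test, normal approximation):
z_β = d · √(n/2) - z_{α/2}
z_β = 0.47 · √(92/2) - 1.645
z_β = 0.47 · 6.782 - 1.645
z_β = 1.543

Power = Φ(z_β) = Φ(1.543) ≈ 0.939

Effect size d = 0.47 is small by Cohen's convention (0.2/0.5/0.8).

Threshold: power ≥ 0.80 is conventionally adequate.
Power ≈ 0.94 → the study is adequately powered (power ≥ 0.80).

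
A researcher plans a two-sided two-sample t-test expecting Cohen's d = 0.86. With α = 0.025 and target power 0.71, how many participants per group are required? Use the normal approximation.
n = 22 per group

Sample size formula (two-sample t-test, normal approximation):
n = 2 · ((z_{α/2} + z_β) / d)²

z_{α/2} = 2.241 (for α = 0.025, two-sided)
z_β = 0.553 (for power = 0.71)
d = 0.86

n = 2 · ((2.241 + 0.553) / 0.86)²
n = 2 · (3.249)²
n ≈ 21.11
Round up to the next whole number: n = 22 per group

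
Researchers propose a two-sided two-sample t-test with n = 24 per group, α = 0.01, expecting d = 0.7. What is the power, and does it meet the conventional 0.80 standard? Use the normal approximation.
Power ≈ 0.44; the study is underpowered (power < 0.80)

Power calculation (two-sample t-test, normal approximation):
z_β = d · √(n/2) - z_{α/2}
z_β = 0.7 · √(24/2) - 2.576
z_β = 0.7 · 3.464 - 2.576
z_β = -0.151

Power = Φ(z_β) = Φ(-0.151) ≈ 0.440

Effect size d = 0.7 is medium by Cohen's convention (0.2/0.5/0.8).

Threshold: power ≥ 0.80 is conventionally adequate.
Power ≈ 0.44 → the study is underpowered (power < 0.80).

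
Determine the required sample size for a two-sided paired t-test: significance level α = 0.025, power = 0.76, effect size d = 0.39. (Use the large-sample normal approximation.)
n = 58 pairs

Sample size formula (paired t-test, normal approximation):
n = ((z_{α/2} + z_β) / d)²

z_{α/2} = 2.241 (for α = 0.025, two-sided)
z_β = 0.706 (for power = 0.76)
d = 0.39

n = ((2.241 + 0.706) / 0.39)²
n = (7.556)²
n ≈ 57.09
Round up to the next whole number: n = 58 pairs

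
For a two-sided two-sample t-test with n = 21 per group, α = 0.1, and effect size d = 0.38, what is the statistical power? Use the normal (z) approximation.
Power ≈ 0.34

Power calculation (two-sample t-test, normal approximation):
z_β = d · √(n/2) - z_{α/2}
z_β = 0.38 · √(21/2) - 1.645
z_β = 0.38 · 3.240 - 1.645
z_β = -0.414

Power = Φ(z_β) = Φ(-0.414) ≈ 0.340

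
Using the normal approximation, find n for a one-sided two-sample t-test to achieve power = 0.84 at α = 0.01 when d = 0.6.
n = 62 per group

Sample size formula (two-sample t-test, normal approximation):
n = 2 · ((z_α + z_β) / d)²

z_α = 2.326 (for α = 0.01, one-sided)
z_β = 0.994 (for power = 0.84)
d = 0.6

n = 2 · ((2.326 + 0.994) / 0.6)²
n = 2 · (5.533)²
n ≈ 61.23
Round up to the next whole number: n = 62 per group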